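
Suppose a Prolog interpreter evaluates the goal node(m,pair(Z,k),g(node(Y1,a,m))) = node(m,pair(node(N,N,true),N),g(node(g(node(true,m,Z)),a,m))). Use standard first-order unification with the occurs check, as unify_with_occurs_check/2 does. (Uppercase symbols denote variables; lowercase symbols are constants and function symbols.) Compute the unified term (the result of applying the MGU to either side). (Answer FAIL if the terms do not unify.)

node(m,pair(node(k,k,true),k),g(node(g(node(true,m,node(k,k,true))),a,m)))

Decompose node/3: m = m,  pair(Z,k) = pair(node(N,N,true),N),  g(node(Y1,a,m)) = g(node(g(node(true,m,Z)),a,m)).
Delete trivial equation m = m.
Decompose pair/2: Z = node(N,N,true),  k = N.
Bind Z := node(N,N,true); substituting into the one remaining equation that mentions Z gives: g(node(Y1,a,m)) = g(node(g(node(true,m,node(N,N,true))),a,m)).
Bind N := k; substituting into the remaining equation gives: g(node(Y1,a,m)) = g(node(g(node(true,m,node(k,k,true))),a,m)). Substituting into the earlier binding gives Z := node(k,k,true).
Decompose g/1: node(Y1,a,m) = node(g(node(true,m,node(k,k,true))),a,m).
Decompose node/3: Y1 = g(node(true,m,node(k,k,true))),  a = a,  m = m.
Bind Y1 := g(node(true,m,node(k,k,true))); no other remaining equation mentions Y1.
Delete trivial equation a = a.
Delete trivial equation m = m.
Applying the MGU to either side gives node(m,pair(node(k,k,true),k),g(node(g(node(true,m,node(k,k,true))),a,m))).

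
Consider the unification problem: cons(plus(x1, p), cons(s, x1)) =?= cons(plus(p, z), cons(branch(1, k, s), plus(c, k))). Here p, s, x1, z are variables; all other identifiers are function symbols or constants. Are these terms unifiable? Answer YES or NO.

Decompose cons/2: plus(x1, p) =?= plus(p, z),  cons(s, x1) =?= cons(branch(1, k, s), plus(c, k)).
Decompose plus/2: x1 =?= p,  p =?= z.
Bind x1 := p; substituting into the one remaining equation that mentions x1 gives: cons(s, p) =?= cons(branch(1, k, s), plus(c, k)).
Bind p := z; substituting into the remaining equation gives: cons(s, z) =?= cons(branch(1, k, s), plus(c, k)). Substituting into the earlier binding gives x1 := z.
Decompose cons/2: s =?= branch(1, k, s),  z =?= plus(c, k).
Occurs check fails: s occurs in branch(1, k, s); the equation s =?= branch(1, k, s) has no finite solution.

NO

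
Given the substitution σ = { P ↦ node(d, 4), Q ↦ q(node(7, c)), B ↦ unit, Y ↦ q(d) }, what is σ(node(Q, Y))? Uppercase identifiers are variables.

Replace each occurrence of Q with q(node(7, c)).
Replace each occurrence of Y with q(d).
Result: node(q(node(7, c)), q(d)).

node(q(node(7, c)), q(d))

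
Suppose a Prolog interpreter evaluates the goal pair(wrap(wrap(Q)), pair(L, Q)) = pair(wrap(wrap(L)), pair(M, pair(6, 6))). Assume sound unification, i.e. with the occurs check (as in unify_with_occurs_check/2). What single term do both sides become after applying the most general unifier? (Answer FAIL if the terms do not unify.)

Decompose pair/2: wrap(wrap(Q)) = wrap(wrap(L)),  pair(L, Q) = pair(M, pair(6, 6)).
Decompose wrap/1: wrap(Q) = wrap(L).
Decompose wrap/1: Q = L.
Bind Q := L; substituting into the remaining equation gives: pair(L, L) = pair(M, pair(6, 6)).
Decompose pair/2: L = M,  L = pair(6, 6).
Bind L := M; substituting into the remaining equation gives: M = pair(6, 6). Substituting into the earlier binding gives Q := M.
Bind M := pair(6, 6). Substituting into the earlier bindings gives Q := pair(6, 6), L := pair(6, 6).
Applying the MGU to either side gives pair(wrap(wrap(pair(6, 6))), pair(pair(6, 6), pair(6, 6))).

pair(wrap(wrap(pair(6, 6))), pair(pair(6, 6), pair(6, 6)))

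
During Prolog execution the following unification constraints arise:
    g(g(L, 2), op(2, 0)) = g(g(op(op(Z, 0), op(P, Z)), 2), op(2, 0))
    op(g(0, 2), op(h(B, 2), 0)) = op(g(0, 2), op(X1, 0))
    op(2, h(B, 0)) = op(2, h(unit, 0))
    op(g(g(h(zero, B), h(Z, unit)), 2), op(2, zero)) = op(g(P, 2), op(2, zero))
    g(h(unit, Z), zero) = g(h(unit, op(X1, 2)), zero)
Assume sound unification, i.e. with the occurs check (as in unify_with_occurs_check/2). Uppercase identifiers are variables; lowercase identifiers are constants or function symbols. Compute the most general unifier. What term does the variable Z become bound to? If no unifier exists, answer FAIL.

op(h(unit, 2), 2)

Decompose g/2: g(L, 2) = g(op(op(Z, 0), op(P, Z)), 2),  op(2, 0) = op(2, 0).
Decompose g/2: L = op(op(Z, 0), op(P, Z)),  2 = 2.
Bind L := op(op(Z, 0), op(P, Z)); no other remaining equation mentions L.
Delete trivial equation 2 = 2.
Delete trivial equation op(2, 0) = op(2, 0).
Decompose op/2: g(0, 2) = g(0, 2),  op(h(B, 2), 0) = op(X1, 0).
Delete trivial equation g(0, 2) = g(0, 2).
Decompose op/2: h(B, 2) = X1,  0 = 0.
Bind X1 := h(B, 2); substituting into the one remaining equation that mentions X1 gives: g(h(unit, Z), zero) = g(h(unit, op(h(B, 2), 2)), zero).
Delete trivial equation 0 = 0.
Decompose op/2: 2 = 2,  h(B, 0) = h(unit, 0).
Delete trivial equation 2 = 2.
Decompose h/2: B = unit,  0 = 0.
Bind B := unit; substituting into the 2 remaining equations that mention B gives: op(g(g(h(zero, unit), h(Z, unit)), 2), op(2, zero)) = op(g(P, 2), op(2, zero)),  g(h(unit, Z), zero) = g(h(unit, op(h(unit, 2), 2)), zero). Substituting into the earlier binding gives X1 := h(unit, 2).
Delete trivial equation 0 = 0.
Decompose op/2: g(g(h(zero, unit), h(Z, unit)), 2) = g(P, 2),  op(2, zero) = op(2, zero).
Decompose g/2: g(h(zero, unit), h(Z, unit)) = P,  2 = 2.
Bind P := g(h(zero, unit), h(Z, unit)); no other remaining equation mentions P. Substituting into the earlier binding gives L := op(op(Z, 0), op(g(h(zero, unit), h(Z, unit)), Z)).
Delete trivial equation 2 = 2.
Delete trivial equation op(2, zero) = op(2, zero).
Decompose g/2: h(unit, Z) = h(unit, op(h(unit, 2), 2)),  zero = zero.
Decompose h/2: unit = unit,  Z = op(h(unit, 2), 2).
Delete trivial equation unit = unit.
Bind Z := op(h(unit, 2), 2); no other remaining equation mentions Z. Substituting into the earlier bindings gives L := op(op(op(h(unit, 2), 2), 0), op(g(h(zero, unit), h(op(h(unit, 2), 2), unit)), op(h(unit, 2), 2))), P := g(h(zero, unit), h(op(h(unit, 2), 2), unit)).
Delete trivial equation zero = zero.
MGU = { L ↦ op(op(op(h(unit, 2), 2), 0), op(g(h(zero, unit), h(op(h(unit, 2), 2), unit)), op(h(unit, 2), 2))), X1 ↦ h(unit, 2), B ↦ unit, P ↦ g(h(zero, unit), h(op(h(unit, 2), 2), unit)), Z ↦ op(h(unit, 2), 2) }, so Z ↦ op(h(unit, 2), 2).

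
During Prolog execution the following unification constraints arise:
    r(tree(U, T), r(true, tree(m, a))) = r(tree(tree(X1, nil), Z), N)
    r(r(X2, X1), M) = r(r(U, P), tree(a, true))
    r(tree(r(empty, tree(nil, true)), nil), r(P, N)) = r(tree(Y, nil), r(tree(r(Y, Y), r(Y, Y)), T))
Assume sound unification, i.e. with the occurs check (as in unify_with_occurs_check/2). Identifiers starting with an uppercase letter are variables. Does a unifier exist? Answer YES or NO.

YES

Decompose r/2: tree(U, T) = tree(tree(X1, nil), Z),  r(true, tree(m, a)) = N.
Decompose tree/2: U = tree(X1, nil),  T = Z.
Bind U := tree(X1, nil); substituting into the one remaining equation that mentions U gives: r(r(X2, X1), M) = r(r(tree(X1, nil), P), tree(a, true)).
Bind T := Z; substituting into the one remaining equation that mentions T gives: r(tree(r(empty, tree(nil, true)), nil), r(P, N)) = r(tree(Y, nil), r(tree(r(Y, Y), r(Y, Y)), Z)).
Bind N := r(true, tree(m, a)); substituting into the one remaining equation that mentions N gives: r(tree(r(empty, tree(nil, true)), nil), r(P, r(true, tree(m, a)))) = r(tree(Y, nil), r(tree(r(Y, Y), r(Y, Y)), Z)).
Decompose r/2: r(X2, X1) = r(tree(X1, nil), P),  M = tree(a, true).
Decompose r/2: X2 = tree(X1, nil),  X1 = P.
Bind X2 := tree(X1, nil); no other remaining equation mentions X2.
Bind X1 := P; no other remaining equation mentions X1. Substituting into the earlier bindings gives U := tree(P, nil), X2 := tree(P, nil).
Bind M := tree(a, true); no other remaining equation mentions M.
Decompose r/2: tree(r(empty, tree(nil, true)), nil) = tree(Y, nil),  r(P, r(true, tree(m, a))) = r(tree(r(Y, Y), r(Y, Y)), Z).
Decompose tree/2: r(empty, tree(nil, true)) = Y,  nil = nil.
Bind Y := r(empty, tree(nil, true)); substituting into the one remaining equation that mentions Y gives: r(P, r(true, tree(m, a))) = r(tree(r(r(empty, tree(nil, true)), r(empty, tree(nil, true))), r(r(empty, tree(nil, true)), r(empty, tree(nil, true)))), Z).
Delete trivial equation nil = nil.
Decompose r/2: P = tree(r(r(empty, tree(nil, true)), r(empty, tree(nil, true))), r(r(empty, tree(nil, true)), r(empty, tree(nil, true)))),  r(true, tree(m, a)) = Z.
Bind P := tree(r(r(empty, tree(nil, true)), r(empty, tree(nil, true))), r(r(empty, tree(nil, true)), r(empty, tree(nil, true)))); no other remaining equation mentions P. Substituting into the earlier bindings gives U := tree(tree(r(r(empty, tree(nil, true)), r(empty, tree(nil, true))), r(r(empty, tree(nil, true)), r(empty, tree(nil, true)))), nil), X2 := tree(tree(r(r(empty, tree(nil, true)), r(empty, tree(nil, true))), r(r(empty, tree(nil, true)), r(empty, tree(nil, true)))), nil), X1 := tree(r(r(empty, tree(nil, true)), r(empty, tree(nil, true))), r(r(empty, tree(nil, true)), r(empty, tree(nil, true)))).
Bind Z := r(true, tree(m, a)). Substituting into the earlier binding gives T := r(true, tree(m, a)).
No equations remain and no clash or occurs-check failure arose, so a unifier exists.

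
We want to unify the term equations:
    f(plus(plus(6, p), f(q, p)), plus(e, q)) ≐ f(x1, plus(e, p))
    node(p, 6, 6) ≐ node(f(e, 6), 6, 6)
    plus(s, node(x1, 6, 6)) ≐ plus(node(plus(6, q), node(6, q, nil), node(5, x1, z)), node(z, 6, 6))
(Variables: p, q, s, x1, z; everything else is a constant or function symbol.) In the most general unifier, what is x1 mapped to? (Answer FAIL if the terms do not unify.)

plus(plus(6, f(e, 6)), f(f(e, 6), f(e, 6)))

Decompose f/2: plus(plus(6, p), f(q, p)) ≐ x1,  plus(e, q) ≐ plus(e, p).
Bind x1 := plus(plus(6, p), f(q, p)); substituting into the one remaining equation that mentions x1 gives: plus(s, node(plus(plus(6, p), f(q, p)), 6, 6)) ≐ plus(node(plus(6, q), node(6, q, nil), node(5, plus(plus(6, p), f(q, p)), z)), node(z, 6, 6)).
Decompose plus/2: e ≐ e,  q ≐ p.
Delete trivial equation e ≐ e.
Bind q := p; substituting into the one remaining equation that mentions q gives: plus(s, node(plus(plus(6, p), f(p, p)), 6, 6)) ≐ plus(node(plus(6, p), node(6, p, nil), node(5, plus(plus(6, p), f(p, p)), z)), node(z, 6, 6)). Substituting into the earlier binding gives x1 := plus(plus(6, p), f(p, p)).
Decompose node/3: p ≐ f(e, 6),  6 ≐ 6,  6 ≐ 6.
Bind p := f(e, 6); substituting into the one remaining equation that mentions p gives: plus(s, node(plus(plus(6, f(e, 6)), f(f(e, 6), f(e, 6))), 6, 6)) ≐ plus(node(plus(6, f(e, 6)), node(6, f(e, 6), nil), node(5, plus(plus(6, f(e, 6)), f(f(e, 6), f(e, 6))), z)), node(z, 6, 6)). Substituting into the earlier bindings gives x1 := plus(plus(6, f(e, 6)), f(f(e, 6), f(e, 6))), q := f(e, 6).
Delete trivial equation 6 ≐ 6.
Delete trivial equation 6 ≐ 6.
Decompose plus/2: s ≐ node(plus(6, f(e, 6)), node(6, f(e, 6), nil), node(5, plus(plus(6, f(e, 6)), f(f(e, 6), f(e, 6))), z)),  node(plus(plus(6, f(e, 6)), f(f(e, 6), f(e, 6))), 6, 6) ≐ node(z, 6, 6).
Bind s := node(plus(6, f(e, 6)), node(6, f(e, 6), nil), node(5, plus(plus(6, f(e, 6)), f(f(e, 6), f(e, 6))), z)); no other remaining equation mentions s.
Decompose node/3: plus(plus(6, f(e, 6)), f(f(e, 6), f(e, 6))) ≐ z,  6 ≐ 6,  6 ≐ 6.
Bind z := plus(plus(6, f(e, 6)), f(f(e, 6), f(e, 6))); no other remaining equation mentions z. Substituting into the earlier binding gives s := node(plus(6, f(e, 6)), node(6, f(e, 6), nil), node(5, plus(plus(6, f(e, 6)), f(f(e, 6), f(e, 6))), plus(plus(6, f(e, 6)), f(f(e, 6), f(e, 6))))).
Delete trivial equation 6 ≐ 6.
Delete trivial equation 6 ≐ 6.
MGU = { x1 ↦ plus(plus(6, f(e, 6)), f(f(e, 6), f(e, 6))), q ↦ f(e, 6), p ↦ f(e, 6), s ↦ node(plus(6, f(e, 6)), node(6, f(e, 6), nil), node(5, plus(plus(6, f(e, 6)), f(f(e, 6), f(e, 6))), plus(plus(6, f(e, 6)), f(f(e, 6), f(e, 6))))), z ↦ plus(plus(6, f(e, 6)), f(f(e, 6), f(e, 6))) }, so x1 ↦ plus(plus(6, f(e, 6)), f(f(e, 6), f(e, 6))).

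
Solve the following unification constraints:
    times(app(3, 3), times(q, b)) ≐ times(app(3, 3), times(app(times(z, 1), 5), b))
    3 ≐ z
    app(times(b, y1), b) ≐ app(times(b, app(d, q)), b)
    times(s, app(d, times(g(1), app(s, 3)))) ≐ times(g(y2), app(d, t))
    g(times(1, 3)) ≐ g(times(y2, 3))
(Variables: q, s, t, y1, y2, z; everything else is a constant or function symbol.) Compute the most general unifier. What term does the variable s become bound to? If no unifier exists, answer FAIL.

Decompose times/2: app(3, 3) ≐ app(3, 3),  times(q, b) ≐ times(app(times(z, 1), 5), b).
Delete trivial equation app(3, 3) ≐ app(3, 3).
Decompose times/2: q ≐ app(times(z, 1), 5),  b ≐ b.
Bind q := app(times(z, 1), 5); substituting into the one remaining equation that mentions q gives: app(times(b, y1), b) ≐ app(times(b, app(d, app(times(z, 1), 5))), b).
Delete trivial equation b ≐ b.
Bind z := 3; substituting into the one remaining equation that mentions z gives: app(times(b, y1), b) ≐ app(times(b, app(d, app(times(3, 1), 5))), b). Substituting into the earlier binding gives q := app(times(3, 1), 5).
Decompose app/2: times(b, y1) ≐ times(b, app(d, app(times(3, 1), 5))),  b ≐ b.
Decompose times/2: b ≐ b,  y1 ≐ app(d, app(times(3, 1), 5)).
Delete trivial equation b ≐ b.
Bind y1 := app(d, app(times(3, 1), 5)); no other remaining equation mentions y1.
Delete trivial equation b ≐ b.
Decompose times/2: s ≐ g(y2),  app(d, times(g(1), app(s, 3))) ≐ app(d, t).
Bind s := g(y2); substituting into the one remaining equation that mentions s gives: app(d, times(g(1), app(g(y2), 3))) ≐ app(d, t).
Decompose app/2: d ≐ d,  times(g(1), app(g(y2), 3)) ≐ t.
Delete trivial equation d ≐ d.
Bind t := times(g(1), app(g(y2), 3)); no other remaining equation mentions t.
Decompose g/1: times(1, 3) ≐ times(y2, 3).
Decompose times/2: 1 ≐ y2,  3 ≐ 3.
Bind y2 := 1; no other remaining equation mentions y2. Substituting into the earlier bindings gives s := g(1), t := times(g(1), app(g(1), 3)).
Delete trivial equation 3 ≐ 3.
MGU = { q := app(times(3, 1), 5), z := 3, y1 := app(d, app(times(3, 1), 5)), s := g(1), t := times(g(1), app(g(1), 3)), y2 := 1 }, so s := g(1).

g(1)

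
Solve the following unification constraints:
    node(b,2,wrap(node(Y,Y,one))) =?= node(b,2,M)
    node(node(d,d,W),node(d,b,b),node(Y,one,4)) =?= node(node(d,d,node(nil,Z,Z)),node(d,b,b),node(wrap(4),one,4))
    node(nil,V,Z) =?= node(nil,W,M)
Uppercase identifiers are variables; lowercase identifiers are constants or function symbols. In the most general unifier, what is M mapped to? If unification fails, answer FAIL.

Decompose node/3: b =?= b,  2 =?= 2,  wrap(node(Y,Y,one)) =?= M.
Delete trivial equation b =?= b.
Delete trivial equation 2 =?= 2.
Bind M := wrap(node(Y,Y,one)); substituting into the one remaining equation that mentions M gives: node(nil,V,Z) =?= node(nil,W,wrap(node(Y,Y,one))).
Decompose node/3: node(d,d,W) =?= node(d,d,node(nil,Z,Z)),  node(d,b,b) =?= node(d,b,b),  node(Y,one,4) =?= node(wrap(4),one,4).
Decompose node/3: d =?= d,  d =?= d,  W =?= node(nil,Z,Z).
Delete trivial equation d =?= d.
Delete trivial equation d =?= d.
Bind W := node(nil,Z,Z); substituting into the one remaining equation that mentions W gives: node(nil,V,Z) =?= node(nil,node(nil,Z,Z),wrap(node(Y,Y,one))).
Delete trivial equation node(d,b,b) =?= node(d,b,b).
Decompose node/3: Y =?= wrap(4),  one =?= one,  4 =?= 4.
Bind Y := wrap(4); substituting into the one remaining equation that mentions Y gives: node(nil,V,Z) =?= node(nil,node(nil,Z,Z),wrap(node(wrap(4),wrap(4),one))). Substituting into the earlier binding gives M := wrap(node(wrap(4),wrap(4),one)).
Delete trivial equation one =?= one.
Delete trivial equation 4 =?= 4.
Decompose node/3: nil =?= nil,  V =?= node(nil,Z,Z),  Z =?= wrap(node(wrap(4),wrap(4),one)).
Delete trivial equation nil =?= nil.
Bind V := node(nil,Z,Z); no other remaining equation mentions V.
Bind Z := wrap(node(wrap(4),wrap(4),one)). Substituting into the earlier bindings gives W := node(nil,wrap(node(wrap(4),wrap(4),one)),wrap(node(wrap(4),wrap(4),one))), V := node(nil,wrap(node(wrap(4),wrap(4),one)),wrap(node(wrap(4),wrap(4),one))).
MGU = { M := wrap(node(wrap(4),wrap(4),one)), W := node(nil,wrap(node(wrap(4),wrap(4),one)),wrap(node(wrap(4),wrap(4),one))), Y := wrap(4), V := node(nil,wrap(node(wrap(4),wrap(4),one)),wrap(node(wrap(4),wrap(4),one))), Z := wrap(node(wrap(4),wrap(4),one)) }, so M := wrap(node(wrap(4),wrap(4),one)).

wrap(node(wrap(4),wrap(4),one))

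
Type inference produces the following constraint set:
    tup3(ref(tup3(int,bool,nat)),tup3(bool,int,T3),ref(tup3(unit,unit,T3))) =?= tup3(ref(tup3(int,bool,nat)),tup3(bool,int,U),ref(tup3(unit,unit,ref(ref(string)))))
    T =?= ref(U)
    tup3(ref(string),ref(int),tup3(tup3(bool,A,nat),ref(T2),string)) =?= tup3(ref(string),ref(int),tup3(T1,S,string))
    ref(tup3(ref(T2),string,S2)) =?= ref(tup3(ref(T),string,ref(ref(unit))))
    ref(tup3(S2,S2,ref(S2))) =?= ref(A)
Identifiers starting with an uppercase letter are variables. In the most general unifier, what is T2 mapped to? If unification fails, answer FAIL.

ref(ref(ref(string)))

Decompose tup3/3: ref(tup3(int,bool,nat)) =?= ref(tup3(int,bool,nat)),  tup3(bool,int,T3) =?= tup3(bool,int,U),  ref(tup3(unit,unit,T3)) =?= ref(tup3(unit,unit,ref(ref(string)))).
Delete trivial equation ref(tup3(int,bool,nat)) =?= ref(tup3(int,bool,nat)).
Decompose tup3/3: bool =?= bool,  int =?= int,  T3 =?= U.
Delete trivial equation bool =?= bool.
Delete trivial equation int =?= int.
Bind T3 := U; substituting into the one remaining equation that mentions T3 gives: ref(tup3(unit,unit,U)) =?= ref(tup3(unit,unit,ref(ref(string)))).
Decompose ref/1: tup3(unit,unit,U) =?= tup3(unit,unit,ref(ref(string))).
Decompose tup3/3: unit =?= unit,  unit =?= unit,  U =?= ref(ref(string)).
Delete trivial equation unit =?= unit.
Delete trivial equation unit =?= unit.
Bind U := ref(ref(string)); substituting into the one remaining equation that mentions U gives: T =?= ref(ref(ref(string))). Substituting into the earlier binding gives T3 := ref(ref(string)).
Bind T := ref(ref(ref(string))); substituting into the one remaining equation that mentions T gives: ref(tup3(ref(T2),string,S2)) =?= ref(tup3(ref(ref(ref(ref(string)))),string,ref(ref(unit)))).
Decompose tup3/3: ref(string) =?= ref(string),  ref(int) =?= ref(int),  tup3(tup3(bool,A,nat),ref(T2),string) =?= tup3(T1,S,string).
Delete trivial equation ref(string) =?= ref(string).
Delete trivial equation ref(int) =?= ref(int).
Decompose tup3/3: tup3(bool,A,nat) =?= T1,  ref(T2) =?= S,  string =?= string.
Bind T1 := tup3(bool,A,nat); no other remaining equation mentions T1.
Bind S := ref(T2); no other remaining equation mentions S.
Delete trivial equation string =?= string.
Decompose ref/1: tup3(ref(T2),string,S2) =?= tup3(ref(ref(ref(ref(string)))),string,ref(ref(unit))).
Decompose tup3/3: ref(T2) =?= ref(ref(ref(ref(string)))),  string =?= string,  S2 =?= ref(ref(unit)).
Decompose ref/1: T2 =?= ref(ref(ref(string))).
Bind T2 := ref(ref(ref(string))); no other remaining equation mentions T2. Substituting into the earlier binding gives S := ref(ref(ref(ref(string)))).
Delete trivial equation string =?= string.
Bind S2 := ref(ref(unit)); substituting into the remaining equation gives: ref(tup3(ref(ref(unit)),ref(ref(unit)),ref(ref(ref(unit))))) =?= ref(A).
Decompose ref/1: tup3(ref(ref(unit)),ref(ref(unit)),ref(ref(ref(unit)))) =?= A.
Bind A := tup3(ref(ref(unit)),ref(ref(unit)),ref(ref(ref(unit)))). Substituting into the earlier binding gives T1 := tup3(bool,tup3(ref(ref(unit)),ref(ref(unit)),ref(ref(ref(unit)))),nat).
MGU = { T3 -> ref(ref(string)), U -> ref(ref(string)), T -> ref(ref(ref(string))), T1 -> tup3(bool,tup3(ref(ref(unit)),ref(ref(unit)),ref(ref(ref(unit)))),nat), S -> ref(ref(ref(ref(string)))), T2 -> ref(ref(ref(string))), S2 -> ref(ref(unit)), A -> tup3(ref(ref(unit)),ref(ref(unit)),ref(ref(ref(unit)))) }, so T2 -> ref(ref(ref(string))).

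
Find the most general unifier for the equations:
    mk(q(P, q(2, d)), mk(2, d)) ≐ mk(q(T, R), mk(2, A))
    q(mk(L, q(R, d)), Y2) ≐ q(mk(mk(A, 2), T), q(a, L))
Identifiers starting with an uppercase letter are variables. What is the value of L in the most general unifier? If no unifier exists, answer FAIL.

mk(d, 2)

Decompose mk/2: q(P, q(2, d)) ≐ q(T, R),  mk(2, d) ≐ mk(2, A).
Decompose q/2: P ≐ T,  q(2, d) ≐ R.
Bind P := T; no other remaining equation mentions P.
Bind R := q(2, d); substituting into the one remaining equation that mentions R gives: q(mk(L, q(q(2, d), d)), Y2) ≐ q(mk(mk(A, 2), T), q(a, L)).
Decompose mk/2: 2 ≐ 2,  d ≐ A.
Delete trivial equation 2 ≐ 2.
Bind A := d; substituting into the remaining equation gives: q(mk(L, q(q(2, d), d)), Y2) ≐ q(mk(mk(d, 2), T), q(a, L)).
Decompose q/2: mk(L, q(q(2, d), d)) ≐ mk(mk(d, 2), T),  Y2 ≐ q(a, L).
Decompose mk/2: L ≐ mk(d, 2),  q(q(2, d), d) ≐ T.
Bind L := mk(d, 2); substituting into the one remaining equation that mentions L gives: Y2 ≐ q(a, mk(d, 2)).
Bind T := q(q(2, d), d); no other remaining equation mentions T. Substituting into the earlier binding gives P := q(q(2, d), d).
Bind Y2 := q(a, mk(d, 2)).
MGU = { P := q(q(2, d), d), R := q(2, d), A := d, L := mk(d, 2), T := q(q(2, d), d), Y2 := q(a, mk(d, 2)) }, so L := mk(d, 2).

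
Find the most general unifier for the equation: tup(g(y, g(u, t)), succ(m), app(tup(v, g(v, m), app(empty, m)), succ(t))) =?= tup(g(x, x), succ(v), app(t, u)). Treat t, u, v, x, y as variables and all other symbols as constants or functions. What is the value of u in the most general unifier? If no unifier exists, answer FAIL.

Decompose tup/3: g(y, g(u, t)) =?= g(x, x),  succ(m) =?= succ(v),  app(tup(v, g(v, m), app(empty, m)), succ(t)) =?= app(t, u).
Decompose g/2: y =?= x,  g(u, t) =?= x.
Bind y := x; no other remaining equation mentions y.
Bind x := g(u, t); no other remaining equation mentions x. Substituting into the earlier binding gives y := g(u, t).
Decompose succ/1: m =?= v.
Bind v := m; substituting into the remaining equation gives: app(tup(m, g(m, m), app(empty, m)), succ(t)) =?= app(t, u).
Decompose app/2: tup(m, g(m, m), app(empty, m)) =?= t,  succ(t) =?= u.
Bind t := tup(m, g(m, m), app(empty, m)); substituting into the remaining equation gives: succ(tup(m, g(m, m), app(empty, m))) =?= u. Substituting into the earlier bindings gives y := g(u, tup(m, g(m, m), app(empty, m))), x := g(u, tup(m, g(m, m), app(empty, m))).
Bind u := succ(tup(m, g(m, m), app(empty, m))). Substituting into the earlier bindings gives y := g(succ(tup(m, g(m, m), app(empty, m))), tup(m, g(m, m), app(empty, m))), x := g(succ(tup(m, g(m, m), app(empty, m))), tup(m, g(m, m), app(empty, m))).
MGU = { y ↦ g(succ(tup(m, g(m, m), app(empty, m))), tup(m, g(m, m), app(empty, m))), x ↦ g(succ(tup(m, g(m, m), app(empty, m))), tup(m, g(m, m), app(empty, m))), v ↦ m, t ↦ tup(m, g(m, m), app(empty, m)), u ↦ succ(tup(m, g(m, m), app(empty, m))) }, so u ↦ succ(tup(m, g(m, m), app(empty, m))).

succ(tup(m, g(m, m), app(empty, m)))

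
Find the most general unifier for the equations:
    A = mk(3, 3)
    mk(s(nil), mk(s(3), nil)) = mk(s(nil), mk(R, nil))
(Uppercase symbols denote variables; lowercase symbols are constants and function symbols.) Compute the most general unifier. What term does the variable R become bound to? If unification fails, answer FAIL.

Bind A := mk(3, 3); no other remaining equation mentions A.
Decompose mk/2: s(nil) = s(nil),  mk(s(3), nil) = mk(R, nil).
Delete trivial equation s(nil) = s(nil).
Decompose mk/2: s(3) = R,  nil = nil.
Bind R := s(3); no other remaining equation mentions R.
Delete trivial equation nil = nil.
MGU = { A ↦ mk(3, 3), R ↦ s(3) }, so R ↦ s(3).

s(3)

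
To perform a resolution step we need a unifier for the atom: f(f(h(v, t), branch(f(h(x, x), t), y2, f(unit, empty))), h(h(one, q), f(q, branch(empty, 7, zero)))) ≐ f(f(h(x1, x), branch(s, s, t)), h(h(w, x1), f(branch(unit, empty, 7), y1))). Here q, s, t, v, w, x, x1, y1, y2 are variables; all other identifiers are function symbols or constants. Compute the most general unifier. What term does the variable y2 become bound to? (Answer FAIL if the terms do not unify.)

f(h(f(unit, empty), f(unit, empty)), f(unit, empty))

Decompose f/2: f(h(v, t), branch(f(h(x, x), t), y2, f(unit, empty))) ≐ f(h(x1, x), branch(s, s, t)),  h(h(one, q), f(q, branch(empty, 7, zero))) ≐ h(h(w, x1), f(branch(unit, empty, 7), y1)).
Decompose f/2: h(v, t) ≐ h(x1, x),  branch(f(h(x, x), t), y2, f(unit, empty)) ≐ branch(s, s, t).
Decompose h/2: v ≐ x1,  t ≐ x.
Bind v := x1; no other remaining equation mentions v.
Bind t := x; substituting into the one remaining equation that mentions t gives: branch(f(h(x, x), x), y2, f(unit, empty)) ≐ branch(s, s, x).
Decompose branch/3: f(h(x, x), x) ≐ s,  y2 ≐ s,  f(unit, empty) ≐ x.
Bind s := f(h(x, x), x); substituting into the one remaining equation that mentions s gives: y2 ≐ f(h(x, x), x).
Bind y2 := f(h(x, x), x); no other remaining equation mentions y2.
Bind x := f(unit, empty); no other remaining equation mentions x. Substituting into the earlier bindings gives t := f(unit, empty), s := f(h(f(unit, empty), f(unit, empty)), f(unit, empty)), y2 := f(h(f(unit, empty), f(unit, empty)), f(unit, empty)).
Decompose h/2: h(one, q) ≐ h(w, x1),  f(q, branch(empty, 7, zero)) ≐ f(branch(unit, empty, 7), y1).
Decompose h/2: one ≐ w,  q ≐ x1.
Bind w := one; no other remaining equation mentions w.
Bind q := x1; substituting into the remaining equation gives: f(x1, branch(empty, 7, zero)) ≐ f(branch(unit, empty, 7), y1).
Decompose f/2: x1 ≐ branch(unit, empty, 7),  branch(empty, 7, zero) ≐ y1.
Bind x1 := branch(unit, empty, 7); no other remaining equation mentions x1. Substituting into the earlier bindings gives v := branch(unit, empty, 7), q := branch(unit, empty, 7).
Bind y1 := branch(empty, 7, zero).
MGU = { v ↦ branch(unit, empty, 7), t ↦ f(unit, empty), s ↦ f(h(f(unit, empty), f(unit, empty)), f(unit, empty)), y2 ↦ f(h(f(unit, empty), f(unit, empty)), f(unit, empty)), x ↦ f(unit, empty), w ↦ one, q ↦ branch(unit, empty, 7), x1 ↦ branch(unit, empty, 7), y1 ↦ branch(empty, 7, zero) }, so y2 ↦ f(h(f(unit, empty), f(unit, empty)), f(unit, empty)).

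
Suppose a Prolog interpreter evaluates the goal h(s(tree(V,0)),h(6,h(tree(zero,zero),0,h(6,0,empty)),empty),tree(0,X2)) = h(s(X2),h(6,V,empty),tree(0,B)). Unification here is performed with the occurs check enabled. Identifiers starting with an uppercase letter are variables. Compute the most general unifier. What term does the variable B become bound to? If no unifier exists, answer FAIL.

tree(h(tree(zero,zero),0,h(6,0,empty)),0)

Decompose h/3: s(tree(V,0)) = s(X2),  h(6,h(tree(zero,zero),0,h(6,0,empty)),empty) = h(6,V,empty),  tree(0,X2) = tree(0,B).
Decompose s/1: tree(V,0) = X2.
Bind X2 := tree(V,0); substituting into the one remaining equation that mentions X2 gives: tree(0,tree(V,0)) = tree(0,B).
Decompose h/3: 6 = 6,  h(tree(zero,zero),0,h(6,0,empty)) = V,  empty = empty.
Delete trivial equation 6 = 6.
Bind V := h(tree(zero,zero),0,h(6,0,empty)); substituting into the one remaining equation that mentions V gives: tree(0,tree(h(tree(zero,zero),0,h(6,0,empty)),0)) = tree(0,B). Substituting into the earlier binding gives X2 := tree(h(tree(zero,zero),0,h(6,0,empty)),0).
Delete trivial equation empty = empty.
Decompose tree/2: 0 = 0,  tree(h(tree(zero,zero),0,h(6,0,empty)),0) = B.
Delete trivial equation 0 = 0.
Bind B := tree(h(tree(zero,zero),0,h(6,0,empty)),0).
MGU = { X2 = tree(h(tree(zero,zero),0,h(6,0,empty)),0), V = h(tree(zero,zero),0,h(6,0,empty)), B = tree(h(tree(zero,zero),0,h(6,0,empty)),0) }, so B = tree(h(tree(zero,zero),0,h(6,0,empty)),0).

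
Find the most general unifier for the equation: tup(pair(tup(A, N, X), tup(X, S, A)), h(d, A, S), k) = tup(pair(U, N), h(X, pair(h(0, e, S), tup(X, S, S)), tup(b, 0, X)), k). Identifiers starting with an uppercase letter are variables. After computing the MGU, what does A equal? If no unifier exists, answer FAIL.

pair(h(0, e, tup(b, 0, d)), tup(d, tup(b, 0, d), tup(b, 0, d)))

Decompose tup/3: pair(tup(A, N, X), tup(X, S, A)) = pair(U, N),  h(d, A, S) = h(X, pair(h(0, e, S), tup(X, S, S)), tup(b, 0, X)),  k = k.
Decompose pair/2: tup(A, N, X) = U,  tup(X, S, A) = N.
Bind U := tup(A, N, X); no other remaining equation mentions U.
Bind N := tup(X, S, A); no other remaining equation mentions N. Substituting into the earlier binding gives U := tup(A, tup(X, S, A), X).
Decompose h/3: d = X,  A = pair(h(0, e, S), tup(X, S, S)),  S = tup(b, 0, X).
Bind X := d; substituting into the 2 remaining equations that mention X gives: A = pair(h(0, e, S), tup(d, S, S)),  S = tup(b, 0, d). Substituting into the earlier bindings gives U := tup(A, tup(d, S, A), d), N := tup(d, S, A).
Bind A := pair(h(0, e, S), tup(d, S, S)); no other remaining equation mentions A. Substituting into the earlier bindings gives U := tup(pair(h(0, e, S), tup(d, S, S)), tup(d, S, pair(h(0, e, S), tup(d, S, S))), d), N := tup(d, S, pair(h(0, e, S), tup(d, S, S))).
Bind S := tup(b, 0, d); no other remaining equation mentions S. Substituting into the earlier bindings gives U := tup(pair(h(0, e, tup(b, 0, d)), tup(d, tup(b, 0, d), tup(b, 0, d))), tup(d, tup(b, 0, d), pair(h(0, e, tup(b, 0, d)), tup(d, tup(b, 0, d), tup(b, 0, d)))), d), N := tup(d, tup(b, 0, d), pair(h(0, e, tup(b, 0, d)), tup(d, tup(b, 0, d), tup(b, 0, d)))), A := pair(h(0, e, tup(b, 0, d)), tup(d, tup(b, 0, d), tup(b, 0, d))).
Delete trivial equation k = k.
MGU = { U -> tup(pair(h(0, e, tup(b, 0, d)), tup(d, tup(b, 0, d), tup(b, 0, d))), tup(d, tup(b, 0, d), pair(h(0, e, tup(b, 0, d)), tup(d, tup(b, 0, d), tup(b, 0, d)))), d), N -> tup(d, tup(b, 0, d), pair(h(0, e, tup(b, 0, d)), tup(d, tup(b, 0, d), tup(b, 0, d)))), X -> d, A -> pair(h(0, e, tup(b, 0, d)), tup(d, tup(b, 0, d), tup(b, 0, d))), S -> tup(b, 0, d) }, so A -> pair(h(0, e, tup(b, 0, d)), tup(d, tup(b, 0, d), tup(b, 0, d))).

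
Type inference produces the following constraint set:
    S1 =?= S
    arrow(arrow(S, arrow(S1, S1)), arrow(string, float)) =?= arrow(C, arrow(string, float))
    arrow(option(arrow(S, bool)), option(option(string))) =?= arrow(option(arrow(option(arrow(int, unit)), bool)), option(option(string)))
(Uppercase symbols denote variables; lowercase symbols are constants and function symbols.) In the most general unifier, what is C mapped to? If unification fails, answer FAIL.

Bind S1 := S; substituting into the one remaining equation that mentions S1 gives: arrow(arrow(S, arrow(S, S)), arrow(string, float)) =?= arrow(C, arrow(string, float)).
Decompose arrow/2: arrow(S, arrow(S, S)) =?= C,  arrow(string, float) =?= arrow(string, float).
Bind C := arrow(S, arrow(S, S)); no other remaining equation mentions C.
Delete trivial equation arrow(string, float) =?= arrow(string, float).
Decompose arrow/2: option(arrow(S, bool)) =?= option(arrow(option(arrow(int, unit)), bool)),  option(option(string)) =?= option(option(string)).
Decompose option/1: arrow(S, bool) =?= arrow(option(arrow(int, unit)), bool).
Decompose arrow/2: S =?= option(arrow(int, unit)),  bool =?= bool.
Bind S := option(arrow(int, unit)); no other remaining equation mentions S. Substituting into the earlier bindings gives S1 := option(arrow(int, unit)), C := arrow(option(arrow(int, unit)), arrow(option(arrow(int, unit)), option(arrow(int, unit)))).
Delete trivial equation bool =?= bool.
Delete trivial equation option(option(string)) =?= option(option(string)).
MGU = { S1 -> option(arrow(int, unit)), C -> arrow(option(arrow(int, unit)), arrow(option(arrow(int, unit)), option(arrow(int, unit)))), S -> option(arrow(int, unit)) }, so C -> arrow(option(arrow(int, unit)), arrow(option(arrow(int, unit)), option(arrow(int, unit)))).

arrow(option(arrow(int, unit)), arrow(option(arrow(int, unit)), option(arrow(int, unit))))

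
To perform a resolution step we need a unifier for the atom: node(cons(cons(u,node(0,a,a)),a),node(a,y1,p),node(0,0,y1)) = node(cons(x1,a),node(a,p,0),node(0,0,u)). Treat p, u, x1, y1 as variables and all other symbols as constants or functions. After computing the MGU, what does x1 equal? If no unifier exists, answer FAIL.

Decompose node/3: cons(cons(u,node(0,a,a)),a) = cons(x1,a),  node(a,y1,p) = node(a,p,0),  node(0,0,y1) = node(0,0,u).
Decompose cons/2: cons(u,node(0,a,a)) = x1,  a = a.
Bind x1 := cons(u,node(0,a,a)); no other remaining equation mentions x1.
Delete trivial equation a = a.
Decompose node/3: a = a,  y1 = p,  p = 0.
Delete trivial equation a = a.
Bind y1 := p; substituting into the one remaining equation that mentions y1 gives: node(0,0,p) = node(0,0,u).
Bind p := 0; substituting into the remaining equation gives: node(0,0,0) = node(0,0,u). Substituting into the earlier binding gives y1 := 0.
Decompose node/3: 0 = 0,  0 = 0,  0 = u.
Delete trivial equation 0 = 0.
Delete trivial equation 0 = 0.
Bind u := 0. Substituting into the earlier binding gives x1 := cons(0,node(0,a,a)).
MGU = { x1 := cons(0,node(0,a,a)), y1 := 0, p := 0, u := 0 }, so x1 := cons(0,node(0,a,a)).

cons(0,node(0,a,a))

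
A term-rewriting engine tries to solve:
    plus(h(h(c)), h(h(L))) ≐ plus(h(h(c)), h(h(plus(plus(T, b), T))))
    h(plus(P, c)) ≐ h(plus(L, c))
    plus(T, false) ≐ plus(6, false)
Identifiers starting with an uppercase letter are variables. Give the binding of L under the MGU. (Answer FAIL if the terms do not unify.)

Decompose plus/2: h(h(c)) ≐ h(h(c)),  h(h(L)) ≐ h(h(plus(plus(T, b), T))).
Delete trivial equation h(h(c)) ≐ h(h(c)).
Decompose h/1: h(L) ≐ h(plus(plus(T, b), T)).
Decompose h/1: L ≐ plus(plus(T, b), T).
Bind L := plus(plus(T, b), T); substituting into the one remaining equation that mentions L gives: h(plus(P, c)) ≐ h(plus(plus(plus(T, b), T), c)).
Decompose h/1: plus(P, c) ≐ plus(plus(plus(T, b), T), c).
Decompose plus/2: P ≐ plus(plus(T, b), T),  c ≐ c.
Bind P := plus(plus(T, b), T); no other remaining equation mentions P.
Delete trivial equation c ≐ c.
Decompose plus/2: T ≐ 6,  false ≐ false.
Bind T := 6; no other remaining equation mentions T. Substituting into the earlier bindings gives L := plus(plus(6, b), 6), P := plus(plus(6, b), 6).
Delete trivial equation false ≐ false.
MGU = { L -> plus(plus(6, b), 6), P -> plus(plus(6, b), 6), T -> 6 }, so L -> plus(plus(6, b), 6).

plus(plus(6, b), 6)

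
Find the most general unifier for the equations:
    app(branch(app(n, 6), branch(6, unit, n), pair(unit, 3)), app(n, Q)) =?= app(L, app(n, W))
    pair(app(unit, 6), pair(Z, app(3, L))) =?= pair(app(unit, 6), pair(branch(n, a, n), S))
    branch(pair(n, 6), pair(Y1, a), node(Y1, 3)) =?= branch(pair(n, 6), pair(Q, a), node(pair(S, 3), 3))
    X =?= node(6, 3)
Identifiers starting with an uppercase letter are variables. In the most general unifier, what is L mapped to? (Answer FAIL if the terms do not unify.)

branch(app(n, 6), branch(6, unit, n), pair(unit, 3))

Decompose app/2: branch(app(n, 6), branch(6, unit, n), pair(unit, 3)) =?= L,  app(n, Q) =?= app(n, W).
Bind L := branch(app(n, 6), branch(6, unit, n), pair(unit, 3)); substituting into the one remaining equation that mentions L gives: pair(app(unit, 6), pair(Z, app(3, branch(app(n, 6), branch(6, unit, n), pair(unit, 3))))) =?= pair(app(unit, 6), pair(branch(n, a, n), S)).
Decompose app/2: n =?= n,  Q =?= W.
Delete trivial equation n =?= n.
Bind Q := W; substituting into the one remaining equation that mentions Q gives: branch(pair(n, 6), pair(Y1, a), node(Y1, 3)) =?= branch(pair(n, 6), pair(W, a), node(pair(S, 3), 3)).
Decompose pair/2: app(unit, 6) =?= app(unit, 6),  pair(Z, app(3, branch(app(n, 6), branch(6, unit, n), pair(unit, 3)))) =?= pair(branch(n, a, n), S).
Delete trivial equation app(unit, 6) =?= app(unit, 6).
Decompose pair/2: Z =?= branch(n, a, n),  app(3, branch(app(n, 6), branch(6, unit, n), pair(unit, 3))) =?= S.
Bind Z := branch(n, a, n); no other remaining equation mentions Z.
Bind S := app(3, branch(app(n, 6), branch(6, unit, n), pair(unit, 3))); substituting into the one remaining equation that mentions S gives: branch(pair(n, 6), pair(Y1, a), node(Y1, 3)) =?= branch(pair(n, 6), pair(W, a), node(pair(app(3, branch(app(n, 6), branch(6, unit, n), pair(unit, 3))), 3), 3)).
Decompose branch/3: pair(n, 6) =?= pair(n, 6),  pair(Y1, a) =?= pair(W, a),  node(Y1, 3) =?= node(pair(app(3, branch(app(n, 6), branch(6, unit, n), pair(unit, 3))), 3), 3).
Delete trivial equation pair(n, 6) =?= pair(n, 6).
Decompose pair/2: Y1 =?= W,  a =?= a.
Bind Y1 := W; substituting into the one remaining equation that mentions Y1 gives: node(W, 3) =?= node(pair(app(3, branch(app(n, 6), branch(6, unit, n), pair(unit, 3))), 3), 3).
Delete trivial equation a =?= a.
Decompose node/2: W =?= pair(app(3, branch(app(n, 6), branch(6, unit, n), pair(unit, 3))), 3),  3 =?= 3.
Bind W := pair(app(3, branch(app(n, 6), branch(6, unit, n), pair(unit, 3))), 3); no other remaining equation mentions W. Substituting into the earlier bindings gives Q := pair(app(3, branch(app(n, 6), branch(6, unit, n), pair(unit, 3))), 3), Y1 := pair(app(3, branch(app(n, 6), branch(6, unit, n), pair(unit, 3))), 3).
Delete trivial equation 3 =?= 3.
Bind X := node(6, 3).
MGU = { L ↦ branch(app(n, 6), branch(6, unit, n), pair(unit, 3)), Q ↦ pair(app(3, branch(app(n, 6), branch(6, unit, n), pair(unit, 3))), 3), Z ↦ branch(n, a, n), S ↦ app(3, branch(app(n, 6), branch(6, unit, n), pair(unit, 3))), Y1 ↦ pair(app(3, branch(app(n, 6), branch(6, unit, n), pair(unit, 3))), 3), W ↦ pair(app(3, branch(app(n, 6), branch(6, unit, n), pair(unit, 3))), 3), X ↦ node(6, 3) }, so L ↦ branch(app(n, 6), branch(6, unit, n), pair(unit, 3)).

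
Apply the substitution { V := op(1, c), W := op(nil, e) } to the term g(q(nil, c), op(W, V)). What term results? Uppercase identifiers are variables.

Replace each occurrence of V with op(1, c).
Replace each occurrence of W with op(nil, e).
Result: g(q(nil, c), op(op(nil, e), op(1, c))).

g(q(nil, c), op(op(nil, e), op(1, c)))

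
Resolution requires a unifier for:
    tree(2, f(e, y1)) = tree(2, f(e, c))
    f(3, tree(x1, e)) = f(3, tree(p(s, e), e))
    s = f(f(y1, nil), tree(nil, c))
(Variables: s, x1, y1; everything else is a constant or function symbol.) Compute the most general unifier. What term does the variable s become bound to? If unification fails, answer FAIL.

Decompose tree/2: 2 = 2,  f(e, y1) = f(e, c).
Delete trivial equation 2 = 2.
Decompose f/2: e = e,  y1 = c.
Delete trivial equation e = e.
Bind y1 := c; substituting into the one remaining equation that mentions y1 gives: s = f(f(c, nil), tree(nil, c)).
Decompose f/2: 3 = 3,  tree(x1, e) = tree(p(s, e), e).
Delete trivial equation 3 = 3.
Decompose tree/2: x1 = p(s, e),  e = e.
Bind x1 := p(s, e); no other remaining equation mentions x1.
Delete trivial equation e = e.
Bind s := f(f(c, nil), tree(nil, c)). Substituting into the earlier binding gives x1 := p(f(f(c, nil), tree(nil, c)), e).
MGU = { y1 -> c, x1 -> p(f(f(c, nil), tree(nil, c)), e), s -> f(f(c, nil), tree(nil, c)) }, so s -> f(f(c, nil), tree(nil, c)).

f(f(c, nil), tree(nil, c))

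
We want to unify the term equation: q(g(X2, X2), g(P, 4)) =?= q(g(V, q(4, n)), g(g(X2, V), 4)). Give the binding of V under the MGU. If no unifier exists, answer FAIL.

q(4, n)

Decompose q/2: g(X2, X2) =?= g(V, q(4, n)),  g(P, 4) =?= g(g(X2, V), 4).
Decompose g/2: X2 =?= V,  X2 =?= q(4, n).
Bind X2 := V; substituting into the remaining equations gives: V =?= q(4, n),  g(P, 4) =?= g(g(V, V), 4).
Bind V := q(4, n); substituting into the remaining equation gives: g(P, 4) =?= g(g(q(4, n), q(4, n)), 4). Substituting into the earlier binding gives X2 := q(4, n).
Decompose g/2: P =?= g(q(4, n), q(4, n)),  4 =?= 4.
Bind P := g(q(4, n), q(4, n)); no other remaining equation mentions P.
Delete trivial equation 4 =?= 4.
MGU = { X2 ↦ q(4, n), V ↦ q(4, n), P ↦ g(q(4, n), q(4, n)) }, so V ↦ q(4, n).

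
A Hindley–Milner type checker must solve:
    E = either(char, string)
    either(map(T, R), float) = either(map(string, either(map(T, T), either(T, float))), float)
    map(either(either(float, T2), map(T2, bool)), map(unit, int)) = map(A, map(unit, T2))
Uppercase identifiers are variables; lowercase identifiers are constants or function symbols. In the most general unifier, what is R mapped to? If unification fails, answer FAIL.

Bind E := either(char, string); no other remaining equation mentions E.
Decompose either/2: map(T, R) = map(string, either(map(T, T), either(T, float))),  float = float.
Decompose map/2: T = string,  R = either(map(T, T), either(T, float)).
Bind T := string; substituting into the one remaining equation that mentions T gives: R = either(map(string, string), either(string, float)).
Bind R := either(map(string, string), either(string, float)); no other remaining equation mentions R.
Delete trivial equation float = float.
Decompose map/2: either(either(float, T2), map(T2, bool)) = A,  map(unit, int) = map(unit, T2).
Bind A := either(either(float, T2), map(T2, bool)); no other remaining equation mentions A.
Decompose map/2: unit = unit,  int = T2.
Delete trivial equation unit = unit.
Bind T2 := int. Substituting into the earlier binding gives A := either(either(float, int), map(int, bool)).
MGU = { E := either(char, string), T := string, R := either(map(string, string), either(string, float)), A := either(either(float, int), map(int, bool)), T2 := int }, so R := either(map(string, string), either(string, float)).

either(map(string, string), either(string, float))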